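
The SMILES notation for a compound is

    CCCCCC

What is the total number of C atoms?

6

Count every carbon token in the SMILES (each C, including those in ring-closure positions and inside branches).
Carbon count: 6.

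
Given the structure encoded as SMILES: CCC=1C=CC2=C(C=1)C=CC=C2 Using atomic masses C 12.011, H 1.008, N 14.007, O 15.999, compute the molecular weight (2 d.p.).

156.23 g/mol

First, the molecular formula is C12H12 (counting implicit H from valence).
  C: 12 × 12.011 = 144.132
  H: 12 × 1.008 = 12.096
Sum: 12×12.011 + 12×1.008 = 156.228 → 156.23 g/mol.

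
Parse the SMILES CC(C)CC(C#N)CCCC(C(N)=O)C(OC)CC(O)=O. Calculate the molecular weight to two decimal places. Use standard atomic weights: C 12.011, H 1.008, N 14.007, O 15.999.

298.38 g/mol

First, the molecular formula is C15H26N2O4 (counting implicit H from valence).
  C: 15 × 12.011 = 180.165
  H: 26 × 1.008 = 26.208
  N: 2 × 14.007 = 28.014
  O: 4 × 15.999 = 63.996
Sum: 15×12.011 + 26×1.008 + 2×14.007 + 4×15.999 = 298.383 → 298.38 g/mol.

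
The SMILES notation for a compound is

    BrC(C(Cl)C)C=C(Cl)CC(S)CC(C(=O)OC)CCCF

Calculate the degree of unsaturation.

Degree of unsaturation = (number of rings) + (number of π bonds).
Ring closures in the SMILES: 0.
π bonds: 2 double bonds (each 1 DoU) → 2 DoU from unsaturation.
Total DoU = 0 + 2 = 2.

2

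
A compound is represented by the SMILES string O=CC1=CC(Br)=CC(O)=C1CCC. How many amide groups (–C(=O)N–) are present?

0

Scan the SMILES for the amide motif — none present.
Groups that are present: 1 aldehyde, 1 hydroxyl.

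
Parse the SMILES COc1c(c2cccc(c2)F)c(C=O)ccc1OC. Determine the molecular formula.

Walk through each heavy atom and fill implicit hydrogens from standard valence (C 4, N 3, O 2, S 2, halogen 1); for lowercase aromatic atoms, an aromatic c carries 1 H when it has two neighbours and 0 H with three, and aromatic n carries 0 H:
  atom 1: C, bond orders sum to 1 (valence 4) → 3 H
  atom 2: O, bond orders sum to 2 (valence 2) → 0 H
  atom 3: aromatic c, 3 neighbours → 0 H
  atom 4: aromatic c, 3 neighbours → 0 H
  atom 5: aromatic c, 3 neighbours → 0 H
  atom 6: aromatic c, 2 neighbours → 1 H
  atom 7: aromatic c, 2 neighbours → 1 H
  atom 8: aromatic c, 2 neighbours → 1 H
  atom 9: aromatic c, 3 neighbours → 0 H
  atom 10: aromatic c, 2 neighbours → 1 H
  atom 11: F (halogen, monovalent) → 0 H
  atom 12: aromatic c, 3 neighbours → 0 H
  atom 13: C, bond orders sum to 3 (valence 4) → 1 H
  atom 14: O, bond orders sum to 2 (valence 2) → 0 H
  atom 15: aromatic c, 2 neighbours → 1 H
  atom 16: aromatic c, 2 neighbours → 1 H
  atom 17: aromatic c, 3 neighbours → 0 H
  atom 18: O, bond orders sum to 2 (valence 2) → 0 H
  atom 19: C, bond orders sum to 1 (valence 4) → 3 H
Totals → C:15, H:13, F:1, O:3.
In Hill order: C15H13FO3.

C15H13FO3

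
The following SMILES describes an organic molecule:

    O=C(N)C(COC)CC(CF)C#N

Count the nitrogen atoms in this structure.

Scan the SMILES for N atoms (remember two-letter symbols like Cl and Br are single atoms).
Nitrogen count: 2.

2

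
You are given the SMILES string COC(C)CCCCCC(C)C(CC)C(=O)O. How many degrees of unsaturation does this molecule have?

1

Degree of unsaturation = (number of rings) + (number of π bonds).
Ring closures in the SMILES: 0.
π bonds: 1 double bond (each 1 DoU) → 1 DoU from unsaturation.
Total DoU = 0 + 1 = 1.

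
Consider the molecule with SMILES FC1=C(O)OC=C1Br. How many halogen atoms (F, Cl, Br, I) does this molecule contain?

2

Halogen atoms appear at heavy-atom positions 1, 8 (1×Br, 1×F).
Other groups present: 1 hydroxyl.
Halogen count: 2.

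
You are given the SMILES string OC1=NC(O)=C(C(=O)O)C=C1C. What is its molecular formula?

Walk through each heavy atom and fill implicit hydrogens from standard valence (C 4, N 3, O 2, S 2, halogen 1):
  atom 1: O, bond orders sum to 1 (valence 2) → 1 H
  atom 2: C, bond orders sum to 4 (valence 4) → 0 H
  atom 3: N, bond orders sum to 3 (valence 3) → 0 H
  atom 4: C, bond orders sum to 4 (valence 4) → 0 H
  atom 5: O, bond orders sum to 1 (valence 2) → 1 H
  atom 6: C, bond orders sum to 4 (valence 4) → 0 H
  atom 7: C, bond orders sum to 4 (valence 4) → 0 H
  atom 8: O, bond orders sum to 2 (valence 2) → 0 H
  atom 9: O, bond orders sum to 1 (valence 2) → 1 H
  atom 10: C, bond orders sum to 3 (valence 4) → 1 H
  atom 11: C, bond orders sum to 4 (valence 4) → 0 H
  atom 12: C, bond orders sum to 1 (valence 4) → 3 H
Totals → C:7, H:7, N:1, O:4.
In Hill order: C7H7NO4.

C7H7NO4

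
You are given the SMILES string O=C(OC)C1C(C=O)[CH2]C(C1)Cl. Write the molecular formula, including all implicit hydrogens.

C8H11ClO3

Walk through each heavy atom and fill implicit hydrogens from standard valence (C 4, N 3, O 2, S 2, halogen 1):
  atom 1: O, bond orders sum to 2 (valence 2) → 0 H
  atom 2: C, bond orders sum to 4 (valence 4) → 0 H
  atom 3: O, bond orders sum to 2 (valence 2) → 0 H
  atom 4: C, bond orders sum to 1 (valence 4) → 3 H
  atom 5: C, bond orders sum to 3 (valence 4) → 1 H
  atom 6: C, bond orders sum to 3 (valence 4) → 1 H
  atom 7: C, bond orders sum to 3 (valence 4) → 1 H
  atom 8: O, bond orders sum to 2 (valence 2) → 0 H
  atom 9: C with explicit H count 2
  atom 10: C, bond orders sum to 3 (valence 4) → 1 H
  atom 11: C, bond orders sum to 2 (valence 4) → 2 H
  atom 12: Cl (halogen, monovalent) → 0 H
Totals → C:8, H:11, Cl:1, O:3.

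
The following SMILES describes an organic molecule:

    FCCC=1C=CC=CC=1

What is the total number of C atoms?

8

Count every carbon token in the SMILES (each C, including those in ring-closure positions and inside branches).
Carbon count: 8.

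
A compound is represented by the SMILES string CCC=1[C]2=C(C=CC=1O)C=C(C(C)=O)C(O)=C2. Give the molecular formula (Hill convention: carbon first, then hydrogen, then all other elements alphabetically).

Walk through each heavy atom and fill implicit hydrogens from standard valence (C 4, N 3, O 2, S 2, halogen 1):
  atom 1: C, bond orders sum to 1 (valence 4) → 3 H
  atom 2: C, bond orders sum to 2 (valence 4) → 2 H
  atom 3: C, bond orders sum to 4 (valence 4) → 0 H
  atom 4: C with explicit H count 0
  atom 5: C, bond orders sum to 4 (valence 4) → 0 H
  atom 6: C, bond orders sum to 3 (valence 4) → 1 H
  atom 7: C, bond orders sum to 3 (valence 4) → 1 H
  atom 8: C, bond orders sum to 4 (valence 4) → 0 H
  atom 9: O, bond orders sum to 1 (valence 2) → 1 H
  atom 10: C, bond orders sum to 3 (valence 4) → 1 H
  atom 11: C, bond orders sum to 4 (valence 4) → 0 H
  atom 12: C, bond orders sum to 4 (valence 4) → 0 H
  atom 13: C, bond orders sum to 1 (valence 4) → 3 H
  atom 14: O, bond orders sum to 2 (valence 2) → 0 H
  atom 15: C, bond orders sum to 4 (valence 4) → 0 H
  atom 16: O, bond orders sum to 1 (valence 2) → 1 H
  atom 17: C, bond orders sum to 3 (valence 4) → 1 H
Totals → C:14, H:14, O:3.

C14H14O3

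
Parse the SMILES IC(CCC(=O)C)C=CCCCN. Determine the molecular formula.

Walk through each heavy atom and fill implicit hydrogens from standard valence (C 4, N 3, O 2, S 2, halogen 1):
  atom 1: I (halogen, monovalent) → 0 H
  atom 2: C, bond orders sum to 3 (valence 4) → 1 H
  atom 3: C, bond orders sum to 2 (valence 4) → 2 H
  atom 4: C, bond orders sum to 2 (valence 4) → 2 H
  atom 5: C, bond orders sum to 4 (valence 4) → 0 H
  atom 6: O, bond orders sum to 2 (valence 2) → 0 H
  atom 7: C, bond orders sum to 1 (valence 4) → 3 H
  atom 8: C, bond orders sum to 3 (valence 4) → 1 H
  atom 9: C, bond orders sum to 3 (valence 4) → 1 H
  atom 10: C, bond orders sum to 2 (valence 4) → 2 H
  atom 11: C, bond orders sum to 2 (valence 4) → 2 H
  atom 12: C, bond orders sum to 2 (valence 4) → 2 H
  atom 13: N, bond orders sum to 1 (valence 3) → 2 H
Totals → C:10, H:18, I:1, N:1, O:1.

C10H18INO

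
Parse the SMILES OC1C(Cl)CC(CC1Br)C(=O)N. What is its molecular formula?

C7H11BrClNO2

Walk through each heavy atom and fill implicit hydrogens from standard valence (C 4, N 3, O 2, S 2, halogen 1):
  atom 1: O, bond orders sum to 1 (valence 2) → 1 H
  atom 2: C, bond orders sum to 3 (valence 4) → 1 H
  atom 3: C, bond orders sum to 3 (valence 4) → 1 H
  atom 4: Cl (halogen, monovalent) → 0 H
  atom 5: C, bond orders sum to 2 (valence 4) → 2 H
  atom 6: C, bond orders sum to 3 (valence 4) → 1 H
  atom 7: C, bond orders sum to 2 (valence 4) → 2 H
  atom 8: C, bond orders sum to 3 (valence 4) → 1 H
  atom 9: Br (halogen, monovalent) → 0 H
  atom 10: C, bond orders sum to 4 (valence 4) → 0 H
  atom 11: O, bond orders sum to 2 (valence 2) → 0 H
  atom 12: N, bond orders sum to 1 (valence 3) → 2 H
Totals → C:7, H:11, Br:1, Cl:1, N:1, O:2.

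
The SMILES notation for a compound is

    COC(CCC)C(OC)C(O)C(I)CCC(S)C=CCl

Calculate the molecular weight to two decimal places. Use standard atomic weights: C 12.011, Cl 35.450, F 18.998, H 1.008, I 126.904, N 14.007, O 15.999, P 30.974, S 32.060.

436.77 g/mol

First, the molecular formula is C14H26ClIO3S (counting implicit H from valence).
  C: 14 × 12.011 = 168.154
  Cl: 1 × 35.450 = 35.450
  H: 26 × 1.008 = 26.208
  I: 1 × 126.904 = 126.904
  O: 3 × 15.999 = 47.997
  S: 1 × 32.060 = 32.060
Sum: 14×12.011 + 1×35.450 + 26×1.008 + 1×126.904 + 3×15.999 + 1×32.060 = 436.773 → 436.77 g/mol.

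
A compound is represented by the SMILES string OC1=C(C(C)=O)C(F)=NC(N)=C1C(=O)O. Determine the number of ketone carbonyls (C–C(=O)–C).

The ketone motif appears at heavy-atom position 4 in the SMILES.
Other groups present: 1 carboxylic acid, 1 hydroxyl, 1 primary amine.
Ketone count: 1.

1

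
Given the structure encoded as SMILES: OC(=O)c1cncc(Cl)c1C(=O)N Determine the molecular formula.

Walk through each heavy atom and fill implicit hydrogens from standard valence (C 4, N 3, O 2, S 2, halogen 1); for lowercase aromatic atoms, an aromatic c carries 1 H when it has two neighbours and 0 H with three, and aromatic n carries 0 H:
  atom 1: O, bond orders sum to 1 (valence 2) → 1 H
  atom 2: C, bond orders sum to 4 (valence 4) → 0 H
  atom 3: O, bond orders sum to 2 (valence 2) → 0 H
  atom 4: aromatic c, 3 neighbours → 0 H
  atom 5: aromatic c, 2 neighbours → 1 H
  atom 6: aromatic n, 2 neighbours → 0 H
  atom 7: aromatic c, 2 neighbours → 1 H
  atom 8: aromatic c, 3 neighbours → 0 H
  atom 9: Cl (halogen, monovalent) → 0 H
  atom 10: aromatic c, 3 neighbours → 0 H
  atom 11: C, bond orders sum to 4 (valence 4) → 0 H
  atom 12: O, bond orders sum to 2 (valence 2) → 0 H
  atom 13: N, bond orders sum to 1 (valence 3) → 2 H
Totals → C:7, H:5, Cl:1, N:2, O:3.
In Hill order: C7H5ClN2O3.

C7H5ClN2O3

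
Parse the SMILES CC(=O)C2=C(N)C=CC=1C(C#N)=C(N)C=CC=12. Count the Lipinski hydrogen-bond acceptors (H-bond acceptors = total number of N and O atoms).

N atoms: 3; O atoms: 1.
Lipinski HBA = 3 + 1 = 4.

4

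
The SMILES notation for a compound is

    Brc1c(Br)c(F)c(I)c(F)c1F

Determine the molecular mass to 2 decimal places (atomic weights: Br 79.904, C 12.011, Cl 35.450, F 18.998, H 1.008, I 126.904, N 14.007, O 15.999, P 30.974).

First, the molecular formula is C6Br2F3I (counting implicit H from valence).
  Br: 2 × 79.904 = 159.808
  C: 6 × 12.011 = 72.066
  F: 3 × 18.998 = 56.994
  H: 0 × 1.008 = 0.000
  I: 1 × 126.904 = 126.904
Sum: 2×79.904 + 6×12.011 + 3×18.998 + 0×1.008 + 1×126.904 = 415.772 → 415.77 g/mol.

415.77 g/mol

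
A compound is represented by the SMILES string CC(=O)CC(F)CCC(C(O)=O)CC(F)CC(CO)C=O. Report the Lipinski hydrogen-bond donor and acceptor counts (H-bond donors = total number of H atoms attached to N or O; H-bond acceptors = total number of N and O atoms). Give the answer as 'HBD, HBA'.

Donors: find every N or O and count the H atoms it carries.
  atom 3 (O): bond orders sum to 2 → 0 H
  atom 11 (O): bond orders sum to 1 → 1 H
  atom 12 (O): bond orders sum to 2 → 0 H
  atom 19 (O): bond orders sum to 1 → 1 H
  atom 21 (O): bond orders sum to 2 → 0 H
Lipinski HBD = 2.
Acceptors: N atoms = 0, O atoms = 5 → HBA = 5.

2, 5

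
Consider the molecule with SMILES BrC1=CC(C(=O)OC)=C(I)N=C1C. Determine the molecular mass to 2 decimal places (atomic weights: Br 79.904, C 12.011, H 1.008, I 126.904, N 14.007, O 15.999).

355.96 g/mol

First, the molecular formula is C8H7BrINO2 (counting implicit H from valence).
  Br: 1 × 79.904 = 79.904
  C: 8 × 12.011 = 96.088
  H: 7 × 1.008 = 7.056
  I: 1 × 126.904 = 126.904
  N: 1 × 14.007 = 14.007
  O: 2 × 15.999 = 31.998
Sum: 1×79.904 + 8×12.011 + 7×1.008 + 1×126.904 + 1×14.007 + 2×15.999 = 355.957 → 355.96 g/mol.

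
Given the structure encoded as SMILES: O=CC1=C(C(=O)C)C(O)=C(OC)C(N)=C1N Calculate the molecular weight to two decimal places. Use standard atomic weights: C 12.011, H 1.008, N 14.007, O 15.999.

First, the molecular formula is C10H12N2O4 (counting implicit H from valence).
  C: 10 × 12.011 = 120.110
  H: 12 × 1.008 = 12.096
  N: 2 × 14.007 = 28.014
  O: 4 × 15.999 = 63.996
Sum: 10×12.011 + 12×1.008 + 2×14.007 + 4×15.999 = 224.216 → 224.22 g/mol.

224.22 g/mol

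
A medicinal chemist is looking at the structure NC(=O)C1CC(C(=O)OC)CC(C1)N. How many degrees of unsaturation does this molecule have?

3

Molecular formula: C9H16N2O3.
DoU = (2C + 2 + N − H − X) / 2, where X is the halogen count and O/S are ignored.
    = (2·9 + 2 + 2 − 16 − 0) / 2 = 6 / 2 = 3.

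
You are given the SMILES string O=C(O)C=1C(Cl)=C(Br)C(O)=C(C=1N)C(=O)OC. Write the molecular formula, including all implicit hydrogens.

Walk through each heavy atom and fill implicit hydrogens from standard valence (C 4, N 3, O 2, S 2, halogen 1):
  atom 1: O, bond orders sum to 2 (valence 2) → 0 H
  atom 2: C, bond orders sum to 4 (valence 4) → 0 H
  atom 3: O, bond orders sum to 1 (valence 2) → 1 H
  atom 4: C, bond orders sum to 4 (valence 4) → 0 H
  atom 5: C, bond orders sum to 4 (valence 4) → 0 H
  atom 6: Cl (halogen, monovalent) → 0 H
  atom 7: C, bond orders sum to 4 (valence 4) → 0 H
  atom 8: Br (halogen, monovalent) → 0 H
  atom 9: C, bond orders sum to 4 (valence 4) → 0 H
  atom 10: O, bond orders sum to 1 (valence 2) → 1 H
  atom 11: C, bond orders sum to 4 (valence 4) → 0 H
  atom 12: C, bond orders sum to 4 (valence 4) → 0 H
  atom 13: N, bond orders sum to 1 (valence 3) → 2 H
  atom 14: C, bond orders sum to 4 (valence 4) → 0 H
  atom 15: O, bond orders sum to 2 (valence 2) → 0 H
  atom 16: O, bond orders sum to 2 (valence 2) → 0 H
  atom 17: C, bond orders sum to 1 (valence 4) → 3 H
Totals → C:9, H:7, Br:1, Cl:1, N:1, O:5.
In Hill order: C9H7BrClNO5.

C9H7BrClNO5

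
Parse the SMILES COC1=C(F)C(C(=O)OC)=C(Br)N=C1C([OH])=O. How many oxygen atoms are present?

Scan the SMILES for O atoms (remember two-letter symbols like Cl and Br are single atoms).
Oxygen count: 5.

5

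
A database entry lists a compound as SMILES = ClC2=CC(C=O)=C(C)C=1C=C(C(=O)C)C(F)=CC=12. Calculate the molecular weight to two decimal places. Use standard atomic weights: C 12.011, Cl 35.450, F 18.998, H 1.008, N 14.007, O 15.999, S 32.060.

First, the molecular formula is C14H10ClFO2 (counting implicit H from valence).
  C: 14 × 12.011 = 168.154
  Cl: 1 × 35.450 = 35.450
  F: 1 × 18.998 = 18.998
  H: 10 × 1.008 = 10.080
  O: 2 × 15.999 = 31.998
Sum: 14×12.011 + 1×35.450 + 1×18.998 + 10×1.008 + 2×15.999 = 264.680 → 264.68 g/mol.

264.68 g/mol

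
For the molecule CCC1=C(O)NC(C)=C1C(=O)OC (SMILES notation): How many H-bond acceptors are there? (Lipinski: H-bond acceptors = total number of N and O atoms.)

4

N atoms: 1; O atoms: 3.
Lipinski HBA = 1 + 3 = 4.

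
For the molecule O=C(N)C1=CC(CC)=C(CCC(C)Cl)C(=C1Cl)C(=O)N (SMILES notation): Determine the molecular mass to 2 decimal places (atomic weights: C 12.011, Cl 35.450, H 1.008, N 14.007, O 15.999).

317.21 g/mol

First, the molecular formula is C14H18Cl2N2O2 (counting implicit H from valence).
  C: 14 × 12.011 = 168.154
  Cl: 2 × 35.450 = 70.900
  H: 18 × 1.008 = 18.144
  N: 2 × 14.007 = 28.014
  O: 2 × 15.999 = 31.998
Sum: 14×12.011 + 2×35.450 + 18×1.008 + 2×14.007 + 2×15.999 = 317.210 → 317.21 g/mol.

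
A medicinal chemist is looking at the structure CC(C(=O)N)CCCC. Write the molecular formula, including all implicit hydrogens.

C7H15NO

Walk through each heavy atom and fill implicit hydrogens from standard valence (C 4, N 3, O 2, S 2, halogen 1):
  atom 1: C, bond orders sum to 1 (valence 4) → 3 H
  atom 2: C, bond orders sum to 3 (valence 4) → 1 H
  atom 3: C, bond orders sum to 4 (valence 4) → 0 H
  atom 4: O, bond orders sum to 2 (valence 2) → 0 H
  atom 5: N, bond orders sum to 1 (valence 3) → 2 H
  atom 6: C, bond orders sum to 2 (valence 4) → 2 H
  atom 7: C, bond orders sum to 2 (valence 4) → 2 H
  atom 8: C, bond orders sum to 2 (valence 4) → 2 H
  atom 9: C, bond orders sum to 1 (valence 4) → 3 H
Totals → C:7, H:15, N:1, O:1.
In Hill order: C7H15NO.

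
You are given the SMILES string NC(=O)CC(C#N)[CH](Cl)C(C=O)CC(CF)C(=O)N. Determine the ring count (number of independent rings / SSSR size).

0

In SMILES, each pair of matching ring-closure digits denotes one ring-closing bond; the number of such bonds equals the number of independent rings.
Ring-closure bonds here: 0.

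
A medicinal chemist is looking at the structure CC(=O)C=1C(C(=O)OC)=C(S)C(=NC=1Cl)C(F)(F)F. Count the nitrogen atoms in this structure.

1

Scan the SMILES for N atoms (remember two-letter symbols like Cl and Br are single atoms).
Nitrogen count: 1.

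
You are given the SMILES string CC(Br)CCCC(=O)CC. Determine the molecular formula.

C8H15BrO

Walk through each heavy atom and fill implicit hydrogens from standard valence (C 4, N 3, O 2, S 2, halogen 1):
  atom 1: C, bond orders sum to 1 (valence 4) → 3 H
  atom 2: C, bond orders sum to 3 (valence 4) → 1 H
  atom 3: Br (halogen, monovalent) → 0 H
  atom 4: C, bond orders sum to 2 (valence 4) → 2 H
  atom 5: C, bond orders sum to 2 (valence 4) → 2 H
  atom 6: C, bond orders sum to 2 (valence 4) → 2 H
  atom 7: C, bond orders sum to 4 (valence 4) → 0 H
  atom 8: O, bond orders sum to 2 (valence 2) → 0 H
  atom 9: C, bond orders sum to 2 (valence 4) → 2 H
  atom 10: C, bond orders sum to 1 (valence 4) → 3 H
Totals → C:8, H:15, Br:1, O:1.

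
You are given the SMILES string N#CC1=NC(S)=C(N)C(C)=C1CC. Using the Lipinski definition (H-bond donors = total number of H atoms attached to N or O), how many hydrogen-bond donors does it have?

2

Donors: find every N or O and count the H atoms it carries.
  atom 1 (N): bond orders sum to 3 → 0 H
  atom 4 (N): bond orders sum to 3 → 0 H
  atom 8 (N): bond orders sum to 1 → 2 H
Lipinski HBD = 2.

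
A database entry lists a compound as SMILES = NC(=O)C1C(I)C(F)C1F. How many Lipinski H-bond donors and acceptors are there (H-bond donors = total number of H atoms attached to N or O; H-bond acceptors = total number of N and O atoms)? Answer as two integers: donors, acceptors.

Donors: find every N or O and count the H atoms it carries.
  atom 1 (N): bond orders sum to 1 → 2 H
  atom 3 (O): bond orders sum to 2 → 0 H
Lipinski HBD = 2.
Acceptors: N atoms = 1, O atoms = 1 → HBA = 2.

2, 2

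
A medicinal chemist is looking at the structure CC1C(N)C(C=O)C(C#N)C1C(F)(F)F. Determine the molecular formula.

Walk through each heavy atom and fill implicit hydrogens from standard valence (C 4, N 3, O 2, S 2, halogen 1):
  atom 1: C, bond orders sum to 1 (valence 4) → 3 H
  atom 2: C, bond orders sum to 3 (valence 4) → 1 H
  atom 3: C, bond orders sum to 3 (valence 4) → 1 H
  atom 4: N, bond orders sum to 1 (valence 3) → 2 H
  atom 5: C, bond orders sum to 3 (valence 4) → 1 H
  atom 6: C, bond orders sum to 3 (valence 4) → 1 H
  atom 7: O, bond orders sum to 2 (valence 2) → 0 H
  atom 8: C, bond orders sum to 3 (valence 4) → 1 H
  atom 9: C, bond orders sum to 4 (valence 4) → 0 H
  atom 10: N, bond orders sum to 3 (valence 3) → 0 H
  atom 11: C, bond orders sum to 3 (valence 4) → 1 H
  atom 12: C, bond orders sum to 4 (valence 4) → 0 H
  atom 13: F (halogen, monovalent) → 0 H
  atom 14: F (halogen, monovalent) → 0 H
  atom 15: F (halogen, monovalent) → 0 H
Totals → C:9, H:11, F:3, N:2, O:1.
In Hill order: C9H11F3N2O.

C9H11F3N2O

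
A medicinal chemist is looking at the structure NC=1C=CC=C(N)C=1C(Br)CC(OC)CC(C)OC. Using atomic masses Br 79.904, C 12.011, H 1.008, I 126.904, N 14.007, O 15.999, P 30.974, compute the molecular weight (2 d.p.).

331.25 g/mol

First, the molecular formula is C14H23BrN2O2 (counting implicit H from valence).
  Br: 1 × 79.904 = 79.904
  C: 14 × 12.011 = 168.154
  H: 23 × 1.008 = 23.184
  N: 2 × 14.007 = 28.014
  O: 2 × 15.999 = 31.998
Sum: 1×79.904 + 14×12.011 + 23×1.008 + 2×14.007 + 2×15.999 = 331.254 → 331.25 g/mol.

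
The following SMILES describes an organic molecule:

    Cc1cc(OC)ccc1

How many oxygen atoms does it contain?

Scan the SMILES for O atoms (remember two-letter symbols like Cl and Br are single atoms).
Oxygen count: 1.

1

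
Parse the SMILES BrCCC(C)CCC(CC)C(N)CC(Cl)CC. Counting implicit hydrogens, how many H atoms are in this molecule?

29

Walk through each heavy atom and fill implicit hydrogens from standard valence (C 4, N 3, O 2, S 2, halogen 1):
  atom 1: Br (halogen, monovalent) → 0 H
  atom 2: C, bond orders sum to 2 (valence 4) → 2 H
  atom 3: C, bond orders sum to 2 (valence 4) → 2 H
  atom 4: C, bond orders sum to 3 (valence 4) → 1 H
  atom 5: C, bond orders sum to 1 (valence 4) → 3 H
  atom 6: C, bond orders sum to 2 (valence 4) → 2 H
  atom 7: C, bond orders sum to 2 (valence 4) → 2 H
  atom 8: C, bond orders sum to 3 (valence 4) → 1 H
  atom 9: C, bond orders sum to 2 (valence 4) → 2 H
  atom 10: C, bond orders sum to 1 (valence 4) → 3 H
  atom 11: C, bond orders sum to 3 (valence 4) → 1 H
  atom 12: N, bond orders sum to 1 (valence 3) → 2 H
  atom 13: C, bond orders sum to 2 (valence 4) → 2 H
  atom 14: C, bond orders sum to 3 (valence 4) → 1 H
  atom 15: Cl (halogen, monovalent) → 0 H
  atom 16: C, bond orders sum to 2 (valence 4) → 2 H
  atom 17: C, bond orders sum to 1 (valence 4) → 3 H
Total hydrogens: 29.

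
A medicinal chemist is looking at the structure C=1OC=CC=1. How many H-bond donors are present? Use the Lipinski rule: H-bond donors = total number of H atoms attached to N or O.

Donors: find every N or O and count the H atoms it carries.
  atom 2 (O): bond orders sum to 2 → 0 H
Lipinski HBD = 0.

0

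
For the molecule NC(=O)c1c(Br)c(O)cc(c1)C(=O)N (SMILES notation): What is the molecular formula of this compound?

C8H7BrN2O3

Walk through each heavy atom and fill implicit hydrogens from standard valence (C 4, N 3, O 2, S 2, halogen 1); for lowercase aromatic atoms, an aromatic c carries 1 H when it has two neighbours and 0 H with three, and aromatic n carries 0 H:
  atom 1: N, bond orders sum to 1 (valence 3) → 2 H
  atom 2: C, bond orders sum to 4 (valence 4) → 0 H
  atom 3: O, bond orders sum to 2 (valence 2) → 0 H
  atom 4: aromatic c, 3 neighbours → 0 H
  atom 5: aromatic c, 3 neighbours → 0 H
  atom 6: Br (halogen, monovalent) → 0 H
  atom 7: aromatic c, 3 neighbours → 0 H
  atom 8: O, bond orders sum to 1 (valence 2) → 1 H
  atom 9: aromatic c, 2 neighbours → 1 H
  atom 10: aromatic c, 3 neighbours → 0 H
  atom 11: aromatic c, 2 neighbours → 1 H
  atom 12: C, bond orders sum to 4 (valence 4) → 0 H
  atom 13: O, bond orders sum to 2 (valence 2) → 0 H
  atom 14: N, bond orders sum to 1 (valence 3) → 2 H
Totals → C:8, H:7, Br:1, N:2, O:3.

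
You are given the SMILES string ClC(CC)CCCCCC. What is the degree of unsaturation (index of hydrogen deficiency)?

0

Molecular formula: C9H19Cl.
DoU = (2C + 2 + N − H − X) / 2, where X is the halogen count and O/S are ignored.
    = (2·9 + 2 + 0 − 19 − 1) / 2 = 0 / 2 = 0.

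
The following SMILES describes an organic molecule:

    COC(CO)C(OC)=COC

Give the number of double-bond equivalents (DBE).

1

Degree of unsaturation = (number of rings) + (number of π bonds).
Ring closures in the SMILES: 0.
π bonds: 1 double bond (each 1 DoU) → 1 DoU from unsaturation.
Total DoU = 0 + 1 = 1.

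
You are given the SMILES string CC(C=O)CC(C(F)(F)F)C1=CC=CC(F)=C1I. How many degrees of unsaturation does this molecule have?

Molecular formula: C12H11F4IO.
DoU = (2C + 2 + N − H − X) / 2, where X is the halogen count and O/S are ignored.
    = (2·12 + 2 + 0 − 11 − 5) / 2 = 10 / 2 = 5.

5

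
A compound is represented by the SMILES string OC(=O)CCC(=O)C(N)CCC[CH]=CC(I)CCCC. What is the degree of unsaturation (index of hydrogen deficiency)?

3

Molecular formula: C15H26INO3.
DoU = (2C + 2 + N − H − X) / 2, where X is the halogen count and O/S are ignored.
    = (2·15 + 2 + 1 − 26 − 1) / 2 = 6 / 2 = 3.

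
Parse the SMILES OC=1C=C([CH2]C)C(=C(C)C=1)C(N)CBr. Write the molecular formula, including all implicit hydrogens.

Walk through each heavy atom and fill implicit hydrogens from standard valence (C 4, N 3, O 2, S 2, halogen 1):
  atom 1: O, bond orders sum to 1 (valence 2) → 1 H
  atom 2: C, bond orders sum to 4 (valence 4) → 0 H
  atom 3: C, bond orders sum to 3 (valence 4) → 1 H
  atom 4: C, bond orders sum to 4 (valence 4) → 0 H
  atom 5: C with explicit H count 2
  atom 6: C, bond orders sum to 1 (valence 4) → 3 H
  atom 7: C, bond orders sum to 4 (valence 4) → 0 H
  atom 8: C, bond orders sum to 4 (valence 4) → 0 H
  atom 9: C, bond orders sum to 1 (valence 4) → 3 H
  atom 10: C, bond orders sum to 3 (valence 4) → 1 H
  atom 11: C, bond orders sum to 3 (valence 4) → 1 H
  atom 12: N, bond orders sum to 1 (valence 3) → 2 H
  atom 13: C, bond orders sum to 2 (valence 4) → 2 H
  atom 14: Br (halogen, monovalent) → 0 H
Totals → C:11, H:16, Br:1, N:1, O:1.

C11H16BrNO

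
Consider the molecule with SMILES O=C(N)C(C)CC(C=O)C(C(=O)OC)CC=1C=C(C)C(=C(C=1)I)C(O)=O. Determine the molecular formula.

Walk through each heavy atom and fill implicit hydrogens from standard valence (C 4, N 3, O 2, S 2, halogen 1):
  atom 1: O, bond orders sum to 2 (valence 2) → 0 H
  atom 2: C, bond orders sum to 4 (valence 4) → 0 H
  atom 3: N, bond orders sum to 1 (valence 3) → 2 H
  atom 4: C, bond orders sum to 3 (valence 4) → 1 H
  atom 5: C, bond orders sum to 1 (valence 4) → 3 H
  atom 6: C, bond orders sum to 2 (valence 4) → 2 H
  atom 7: C, bond orders sum to 3 (valence 4) → 1 H
  atom 8: C, bond orders sum to 3 (valence 4) → 1 H
  atom 9: O, bond orders sum to 2 (valence 2) → 0 H
  atom 10: C, bond orders sum to 3 (valence 4) → 1 H
  atom 11: C, bond orders sum to 4 (valence 4) → 0 H
  atom 12: O, bond orders sum to 2 (valence 2) → 0 H
  atom 13: O, bond orders sum to 2 (valence 2) → 0 H
  atom 14: C, bond orders sum to 1 (valence 4) → 3 H
  atom 15: C, bond orders sum to 2 (valence 4) → 2 H
  atom 16: C, bond orders sum to 4 (valence 4) → 0 H
  atom 17: C, bond orders sum to 3 (valence 4) → 1 H
  atom 18: C, bond orders sum to 4 (valence 4) → 0 H
  atom 19: C, bond orders sum to 1 (valence 4) → 3 H
  atom 20: C, bond orders sum to 4 (valence 4) → 0 H
  atom 21: C, bond orders sum to 4 (valence 4) → 0 H
  atom 22: C, bond orders sum to 3 (valence 4) → 1 H
  atom 23: I (halogen, monovalent) → 0 H
  atom 24: C, bond orders sum to 4 (valence 4) → 0 H
  atom 25: O, bond orders sum to 1 (valence 2) → 1 H
  atom 26: O, bond orders sum to 2 (valence 2) → 0 H
Totals → C:18, H:22, I:1, N:1, O:6.

C18H22INO6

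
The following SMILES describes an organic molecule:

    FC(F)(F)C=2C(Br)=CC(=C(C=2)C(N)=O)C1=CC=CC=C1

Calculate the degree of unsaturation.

Molecular formula: C14H9BrF3NO.
DoU = (2C + 2 + N − H − X) / 2, where X is the halogen count and O/S are ignored.
    = (2·14 + 2 + 1 − 9 − 4) / 2 = 18 / 2 = 9.

9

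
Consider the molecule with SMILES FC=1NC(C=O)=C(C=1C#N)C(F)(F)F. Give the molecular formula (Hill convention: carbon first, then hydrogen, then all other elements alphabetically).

Walk through each heavy atom and fill implicit hydrogens from standard valence (C 4, N 3, O 2, S 2, halogen 1):
  atom 1: F (halogen, monovalent) → 0 H
  atom 2: C, bond orders sum to 4 (valence 4) → 0 H
  atom 3: N, bond orders sum to 2 (valence 3) → 1 H
  atom 4: C, bond orders sum to 4 (valence 4) → 0 H
  atom 5: C, bond orders sum to 3 (valence 4) → 1 H
  atom 6: O, bond orders sum to 2 (valence 2) → 0 H
  atom 7: C, bond orders sum to 4 (valence 4) → 0 H
  atom 8: C, bond orders sum to 4 (valence 4) → 0 H
  atom 9: C, bond orders sum to 4 (valence 4) → 0 H
  atom 10: N, bond orders sum to 3 (valence 3) → 0 H
  atom 11: C, bond orders sum to 4 (valence 4) → 0 H
  atom 12: F (halogen, monovalent) → 0 H
  atom 13: F (halogen, monovalent) → 0 H
  atom 14: F (halogen, monovalent) → 0 H
Totals → C:7, H:2, F:4, N:2, O:1.

C7H2F4N2O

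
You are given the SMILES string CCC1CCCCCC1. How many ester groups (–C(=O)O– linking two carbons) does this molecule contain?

0

Scan the SMILES for the ester motif — none present.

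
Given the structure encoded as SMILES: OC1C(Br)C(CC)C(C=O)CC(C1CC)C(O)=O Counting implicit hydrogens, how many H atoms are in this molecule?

Walk through each heavy atom and fill implicit hydrogens from standard valence (C 4, N 3, O 2, S 2, halogen 1):
  atom 1: O, bond orders sum to 1 (valence 2) → 1 H
  atom 2: C, bond orders sum to 3 (valence 4) → 1 H
  atom 3: C, bond orders sum to 3 (valence 4) → 1 H
  atom 4: Br (halogen, monovalent) → 0 H
  atom 5: C, bond orders sum to 3 (valence 4) → 1 H
  atom 6: C, bond orders sum to 2 (valence 4) → 2 H
  atom 7: C, bond orders sum to 1 (valence 4) → 3 H
  atom 8: C, bond orders sum to 3 (valence 4) → 1 H
  atom 9: C, bond orders sum to 3 (valence 4) → 1 H
  atom 10: O, bond orders sum to 2 (valence 2) → 0 H
  atom 11: C, bond orders sum to 2 (valence 4) → 2 H
  atom 12: C, bond orders sum to 3 (valence 4) → 1 H
  atom 13: C, bond orders sum to 3 (valence 4) → 1 H
  atom 14: C, bond orders sum to 2 (valence 4) → 2 H
  atom 15: C, bond orders sum to 1 (valence 4) → 3 H
  atom 16: C, bond orders sum to 4 (valence 4) → 0 H
  atom 17: O, bond orders sum to 1 (valence 2) → 1 H
  atom 18: O, bond orders sum to 2 (valence 2) → 0 H
Total hydrogens: 21.

21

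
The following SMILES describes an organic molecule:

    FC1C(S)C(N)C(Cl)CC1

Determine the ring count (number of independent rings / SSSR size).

In SMILES, each pair of matching ring-closure digits denotes one ring-closing bond; the number of such bonds equals the number of independent rings.
Ring-closure bonds here: 1.

1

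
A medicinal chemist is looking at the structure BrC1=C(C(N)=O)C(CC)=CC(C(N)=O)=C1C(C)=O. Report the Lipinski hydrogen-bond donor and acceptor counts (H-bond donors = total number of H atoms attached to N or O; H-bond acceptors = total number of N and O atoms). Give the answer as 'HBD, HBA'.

Donors: find every N or O and count the H atoms it carries.
  atom 5 (N): bond orders sum to 1 → 2 H
  atom 6 (O): bond orders sum to 2 → 0 H
  atom 13 (N): bond orders sum to 1 → 2 H
  atom 14 (O): bond orders sum to 2 → 0 H
  atom 18 (O): bond orders sum to 2 → 0 H
Lipinski HBD = 4.
Acceptors: N atoms = 2, O atoms = 3 → HBA = 5.

4, 5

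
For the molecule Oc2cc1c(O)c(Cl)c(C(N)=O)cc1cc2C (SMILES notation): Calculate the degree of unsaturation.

8

Molecular formula: C12H10ClNO3.
DoU = (2C + 2 + N − H − X) / 2, where X is the halogen count and O/S are ignored.
    = (2·12 + 2 + 1 − 10 − 1) / 2 = 16 / 2 = 8.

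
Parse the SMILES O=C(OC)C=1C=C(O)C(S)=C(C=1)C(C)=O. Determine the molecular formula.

Walk through each heavy atom and fill implicit hydrogens from standard valence (C 4, N 3, O 2, S 2, halogen 1):
  atom 1: O, bond orders sum to 2 (valence 2) → 0 H
  atom 2: C, bond orders sum to 4 (valence 4) → 0 H
  atom 3: O, bond orders sum to 2 (valence 2) → 0 H
  atom 4: C, bond orders sum to 1 (valence 4) → 3 H
  atom 5: C, bond orders sum to 4 (valence 4) → 0 H
  atom 6: C, bond orders sum to 3 (valence 4) → 1 H
  atom 7: C, bond orders sum to 4 (valence 4) → 0 H
  atom 8: O, bond orders sum to 1 (valence 2) → 1 H
  atom 9: C, bond orders sum to 4 (valence 4) → 0 H
  atom 10: S, bond orders sum to 1 (valence 2) → 1 H
  atom 11: C, bond orders sum to 4 (valence 4) → 0 H
  atom 12: C, bond orders sum to 3 (valence 4) → 1 H
  atom 13: C, bond orders sum to 4 (valence 4) → 0 H
  atom 14: C, bond orders sum to 1 (valence 4) → 3 H
  atom 15: O, bond orders sum to 2 (valence 2) → 0 H
Totals → C:10, H:10, O:4, S:1.
In Hill order: C10H10O4S.

C10H10O4S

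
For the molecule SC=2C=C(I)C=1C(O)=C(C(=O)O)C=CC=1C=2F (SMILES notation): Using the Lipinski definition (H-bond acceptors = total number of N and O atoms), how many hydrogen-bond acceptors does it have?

N atoms: 0; O atoms: 3.
Lipinski HBA = 0 + 3 = 3.

3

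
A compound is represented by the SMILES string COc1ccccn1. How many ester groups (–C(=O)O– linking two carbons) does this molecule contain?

Scan the SMILES for the ester motif — none present.
Groups that are present: 1 ether.

0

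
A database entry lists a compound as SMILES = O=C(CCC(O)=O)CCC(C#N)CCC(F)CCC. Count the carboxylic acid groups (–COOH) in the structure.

1

The carboxylic acid motif appears at heavy-atom position 5 in the SMILES.
Other groups present: 1 ketone, 1 nitrile.
Carboxylic acid count: 1.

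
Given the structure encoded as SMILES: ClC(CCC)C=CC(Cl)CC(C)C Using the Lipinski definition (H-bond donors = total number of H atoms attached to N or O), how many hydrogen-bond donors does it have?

Donors: find every N or O and count the H atoms it carries.
  (no N or O atoms present)
Lipinski HBD = 0.

0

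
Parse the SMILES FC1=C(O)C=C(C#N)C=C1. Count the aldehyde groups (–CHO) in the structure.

Scan the SMILES for the aldehyde motif — none present.
Groups that are present: 1 hydroxyl, 1 nitrile.

0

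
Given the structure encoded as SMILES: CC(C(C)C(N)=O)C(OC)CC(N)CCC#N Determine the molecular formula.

C12H23N3O2

Walk through each heavy atom and fill implicit hydrogens from standard valence (C 4, N 3, O 2, S 2, halogen 1):
  atom 1: C, bond orders sum to 1 (valence 4) → 3 H
  atom 2: C, bond orders sum to 3 (valence 4) → 1 H
  atom 3: C, bond orders sum to 3 (valence 4) → 1 H
  atom 4: C, bond orders sum to 1 (valence 4) → 3 H
  atom 5: C, bond orders sum to 4 (valence 4) → 0 H
  atom 6: N, bond orders sum to 1 (valence 3) → 2 H
  atom 7: O, bond orders sum to 2 (valence 2) → 0 H
  atom 8: C, bond orders sum to 3 (valence 4) → 1 H
  atom 9: O, bond orders sum to 2 (valence 2) → 0 H
  atom 10: C, bond orders sum to 1 (valence 4) → 3 H
  atom 11: C, bond orders sum to 2 (valence 4) → 2 H
  atom 12: C, bond orders sum to 3 (valence 4) → 1 H
  atom 13: N, bond orders sum to 1 (valence 3) → 2 H
  atom 14: C, bond orders sum to 2 (valence 4) → 2 H
  atom 15: C, bond orders sum to 2 (valence 4) → 2 H
  atom 16: C, bond orders sum to 4 (valence 4) → 0 H
  atom 17: N, bond orders sum to 3 (valence 3) → 0 H
Totals → C:12, H:23, N:3, O:2.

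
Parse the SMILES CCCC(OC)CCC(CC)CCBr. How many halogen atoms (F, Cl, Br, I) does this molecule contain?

1

Halogen atoms appear at heavy-atom position 14 (1×Br).
Other groups present: 1 ether.
Halogen count: 1.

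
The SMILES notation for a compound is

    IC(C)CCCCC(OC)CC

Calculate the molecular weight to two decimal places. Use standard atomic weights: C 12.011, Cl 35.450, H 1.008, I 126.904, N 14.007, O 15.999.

First, the molecular formula is C10H21IO (counting implicit H from valence).
  C: 10 × 12.011 = 120.110
  H: 21 × 1.008 = 21.168
  I: 1 × 126.904 = 126.904
  O: 1 × 15.999 = 15.999
Sum: 10×12.011 + 21×1.008 + 1×126.904 + 1×15.999 = 284.181 → 284.18 g/mol.

284.18 g/mol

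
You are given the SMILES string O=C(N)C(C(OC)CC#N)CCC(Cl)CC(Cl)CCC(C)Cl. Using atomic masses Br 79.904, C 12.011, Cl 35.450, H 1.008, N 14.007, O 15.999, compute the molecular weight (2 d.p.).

371.73 g/mol

First, the molecular formula is C15H25Cl3N2O2 (counting implicit H from valence).
  C: 15 × 12.011 = 180.165
  Cl: 3 × 35.450 = 106.350
  H: 25 × 1.008 = 25.200
  N: 2 × 14.007 = 28.014
  O: 2 × 15.999 = 31.998
Sum: 15×12.011 + 3×35.450 + 25×1.008 + 2×14.007 + 2×15.999 = 371.727 → 371.73 g/mol.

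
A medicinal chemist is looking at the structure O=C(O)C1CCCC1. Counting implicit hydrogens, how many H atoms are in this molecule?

10

Walk through each heavy atom and fill implicit hydrogens from standard valence (C 4, N 3, O 2, S 2, halogen 1):
  atom 1: O, bond orders sum to 2 (valence 2) → 0 H
  atom 2: C, bond orders sum to 4 (valence 4) → 0 H
  atom 3: O, bond orders sum to 1 (valence 2) → 1 H
  atom 4: C, bond orders sum to 3 (valence 4) → 1 H
  atom 5: C, bond orders sum to 2 (valence 4) → 2 H
  atom 6: C, bond orders sum to 2 (valence 4) → 2 H
  atom 7: C, bond orders sum to 2 (valence 4) → 2 H
  atom 8: C, bond orders sum to 2 (valence 4) → 2 H
Total hydrogens: 10.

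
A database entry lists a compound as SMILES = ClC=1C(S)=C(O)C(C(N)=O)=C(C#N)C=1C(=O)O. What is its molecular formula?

C9H5ClN2O4S

Walk through each heavy atom and fill implicit hydrogens from standard valence (C 4, N 3, O 2, S 2, halogen 1):
  atom 1: Cl (halogen, monovalent) → 0 H
  atom 2: C, bond orders sum to 4 (valence 4) → 0 H
  atom 3: C, bond orders sum to 4 (valence 4) → 0 H
  atom 4: S, bond orders sum to 1 (valence 2) → 1 H
  atom 5: C, bond orders sum to 4 (valence 4) → 0 H
  atom 6: O, bond orders sum to 1 (valence 2) → 1 H
  atom 7: C, bond orders sum to 4 (valence 4) → 0 H
  atom 8: C, bond orders sum to 4 (valence 4) → 0 H
  atom 9: N, bond orders sum to 1 (valence 3) → 2 H
  atom 10: O, bond orders sum to 2 (valence 2) → 0 H
  atom 11: C, bond orders sum to 4 (valence 4) → 0 H
  atom 12: C, bond orders sum to 4 (valence 4) → 0 H
  atom 13: N, bond orders sum to 3 (valence 3) → 0 H
  atom 14: C, bond orders sum to 4 (valence 4) → 0 H
  atom 15: C, bond orders sum to 4 (valence 4) → 0 H
  atom 16: O, bond orders sum to 2 (valence 2) → 0 H
  atom 17: O, bond orders sum to 1 (valence 2) → 1 H
Totals → C:9, H:5, Cl:1, N:2, O:4, S:1.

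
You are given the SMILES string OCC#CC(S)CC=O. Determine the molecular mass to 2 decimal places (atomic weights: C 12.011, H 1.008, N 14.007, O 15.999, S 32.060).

First, the molecular formula is C6H8O2S (counting implicit H from valence).
  C: 6 × 12.011 = 72.066
  H: 8 × 1.008 = 8.064
  O: 2 × 15.999 = 31.998
  S: 1 × 32.060 = 32.060
Sum: 6×12.011 + 8×1.008 + 2×15.999 + 1×32.060 = 144.188 → 144.19 g/mol.

144.19 g/mol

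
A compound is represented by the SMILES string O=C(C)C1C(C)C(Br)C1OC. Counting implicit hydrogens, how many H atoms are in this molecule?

13

Walk through each heavy atom and fill implicit hydrogens from standard valence (C 4, N 3, O 2, S 2, halogen 1):
  atom 1: O, bond orders sum to 2 (valence 2) → 0 H
  atom 2: C, bond orders sum to 4 (valence 4) → 0 H
  atom 3: C, bond orders sum to 1 (valence 4) → 3 H
  atom 4: C, bond orders sum to 3 (valence 4) → 1 H
  atom 5: C, bond orders sum to 3 (valence 4) → 1 H
  atom 6: C, bond orders sum to 1 (valence 4) → 3 H
  atom 7: C, bond orders sum to 3 (valence 4) → 1 H
  atom 8: Br (halogen, monovalent) → 0 H
  atom 9: C, bond orders sum to 3 (valence 4) → 1 H
  atom 10: O, bond orders sum to 2 (valence 2) → 0 H
  atom 11: C, bond orders sum to 1 (valence 4) → 3 H
Total hydrogens: 13.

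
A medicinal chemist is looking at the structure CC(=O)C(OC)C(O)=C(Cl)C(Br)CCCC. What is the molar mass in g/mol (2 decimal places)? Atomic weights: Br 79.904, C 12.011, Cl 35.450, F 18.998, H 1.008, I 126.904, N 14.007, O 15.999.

First, the molecular formula is C11H18BrClO3 (counting implicit H from valence).
  Br: 1 × 79.904 = 79.904
  C: 11 × 12.011 = 132.121
  Cl: 1 × 35.450 = 35.450
  H: 18 × 1.008 = 18.144
  O: 3 × 15.999 = 47.997
Sum: 1×79.904 + 11×12.011 + 1×35.450 + 18×1.008 + 3×15.999 = 313.616 → 313.62 g/mol.

313.62 g/mol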